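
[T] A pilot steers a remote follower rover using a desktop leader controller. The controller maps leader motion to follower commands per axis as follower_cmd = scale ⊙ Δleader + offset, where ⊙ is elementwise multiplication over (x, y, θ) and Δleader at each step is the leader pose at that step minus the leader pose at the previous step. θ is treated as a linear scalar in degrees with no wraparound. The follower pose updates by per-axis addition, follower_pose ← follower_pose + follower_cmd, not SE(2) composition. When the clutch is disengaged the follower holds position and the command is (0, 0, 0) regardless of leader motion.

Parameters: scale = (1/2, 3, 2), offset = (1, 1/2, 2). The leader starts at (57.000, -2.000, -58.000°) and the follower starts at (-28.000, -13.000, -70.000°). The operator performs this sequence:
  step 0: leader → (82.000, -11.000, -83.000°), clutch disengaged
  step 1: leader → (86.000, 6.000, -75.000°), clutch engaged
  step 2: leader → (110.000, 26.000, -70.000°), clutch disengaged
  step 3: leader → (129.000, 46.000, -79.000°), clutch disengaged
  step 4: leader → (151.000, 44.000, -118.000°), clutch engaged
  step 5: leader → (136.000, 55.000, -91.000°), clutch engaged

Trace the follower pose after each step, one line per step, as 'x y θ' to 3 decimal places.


step 0: Δleader=(25.000, -9.000, -25.000°), disengaged; cmd=(0,0,0) → follower holds at (-28.000, -13.000, -70.000°)
step 1: Δleader=(4.000, 17.000, 8.000°), engaged; cmd=(3.000, 51.500, 18.000°) → follower=(-25.000, 38.500, -52.000°)
step 2: Δleader=(24.000, 20.000, 5.000°), disengaged; cmd=(0,0,0) → follower holds at (-25.000, 38.500, -52.000°)
step 3: Δleader=(19.000, 20.000, -9.000°), disengaged; cmd=(0,0,0) → follower holds at (-25.000, 38.500, -52.000°)
step 4: Δleader=(22.000, -2.000, -39.000°), engaged; cmd=(12.000, -5.500, -76.000°) → follower=(-13.000, 33.000, -128.000°)
step 5: Δleader=(-15.000, 11.000, 27.000°), engaged; cmd=(-6.500, 33.500, 56.000°) → follower=(-19.500, 66.500, -72.000°)

-28.000 -13.000 -70.000
-25.000 38.500 -52.000
-25.000 38.500 -52.000
-25.000 38.500 -52.000
-13.000 33.000 -128.000
-19.500 66.500 -72.000


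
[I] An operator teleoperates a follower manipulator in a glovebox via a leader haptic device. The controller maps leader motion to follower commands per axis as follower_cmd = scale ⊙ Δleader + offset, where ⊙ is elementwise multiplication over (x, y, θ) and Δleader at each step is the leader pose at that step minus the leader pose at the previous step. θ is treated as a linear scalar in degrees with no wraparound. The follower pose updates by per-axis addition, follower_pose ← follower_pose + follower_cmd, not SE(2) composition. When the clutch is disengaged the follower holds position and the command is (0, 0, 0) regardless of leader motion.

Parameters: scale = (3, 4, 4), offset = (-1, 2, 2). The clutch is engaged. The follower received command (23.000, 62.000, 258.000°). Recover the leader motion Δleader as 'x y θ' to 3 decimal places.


8.000 15.000 64.000

axis x: (23.000 − -1) / (3) = 8.000
axis y: (62.000 − 2) / (4) = 15.000
axis θ: (258.000 − 2) / (4) = 64.000


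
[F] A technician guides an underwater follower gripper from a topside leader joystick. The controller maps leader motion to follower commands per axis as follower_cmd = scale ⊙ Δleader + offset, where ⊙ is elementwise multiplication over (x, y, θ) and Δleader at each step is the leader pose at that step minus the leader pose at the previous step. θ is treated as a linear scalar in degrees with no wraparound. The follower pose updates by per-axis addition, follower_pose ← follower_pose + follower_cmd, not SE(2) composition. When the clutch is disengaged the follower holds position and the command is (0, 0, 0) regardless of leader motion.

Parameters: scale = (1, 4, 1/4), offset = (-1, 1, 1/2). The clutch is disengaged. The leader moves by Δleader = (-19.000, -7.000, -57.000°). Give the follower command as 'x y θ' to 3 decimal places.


clutch disengaged → follower holds; cmd = (0, 0, 0)

0.000 0.000 0.000


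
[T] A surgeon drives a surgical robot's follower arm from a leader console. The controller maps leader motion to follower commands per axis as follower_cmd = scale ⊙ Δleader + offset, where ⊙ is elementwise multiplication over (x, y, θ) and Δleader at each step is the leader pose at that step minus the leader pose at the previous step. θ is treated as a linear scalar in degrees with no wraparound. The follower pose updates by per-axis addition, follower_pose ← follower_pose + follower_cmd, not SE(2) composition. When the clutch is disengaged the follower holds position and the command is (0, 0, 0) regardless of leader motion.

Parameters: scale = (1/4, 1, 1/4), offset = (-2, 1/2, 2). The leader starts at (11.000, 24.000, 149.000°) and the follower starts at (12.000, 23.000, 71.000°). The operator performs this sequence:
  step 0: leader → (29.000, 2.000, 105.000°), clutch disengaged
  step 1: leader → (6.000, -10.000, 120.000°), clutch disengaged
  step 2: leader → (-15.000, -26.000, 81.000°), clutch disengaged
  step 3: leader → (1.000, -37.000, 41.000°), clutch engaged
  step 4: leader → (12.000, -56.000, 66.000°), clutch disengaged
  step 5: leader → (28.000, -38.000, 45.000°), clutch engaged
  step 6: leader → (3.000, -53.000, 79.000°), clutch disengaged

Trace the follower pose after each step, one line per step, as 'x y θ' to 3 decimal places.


12.000 23.000 71.000
12.000 23.000 71.000
12.000 23.000 71.000
14.000 12.500 63.000
14.000 12.500 63.000
16.000 31.000 59.750
16.000 31.000 59.750

step 0: Δleader=(18.000, -22.000, -44.000°), disengaged; cmd=(0,0,0) → follower holds at (12.000, 23.000, 71.000°)
step 1: Δleader=(-23.000, -12.000, 15.000°), disengaged; cmd=(0,0,0) → follower holds at (12.000, 23.000, 71.000°)
step 2: Δleader=(-21.000, -16.000, -39.000°), disengaged; cmd=(0,0,0) → follower holds at (12.000, 23.000, 71.000°)
step 3: Δleader=(16.000, -11.000, -40.000°), engaged; cmd=(2.000, -10.500, -8.000°) → follower=(14.000, 12.500, 63.000°)
step 4: Δleader=(11.000, -19.000, 25.000°), disengaged; cmd=(0,0,0) → follower holds at (14.000, 12.500, 63.000°)
step 5: Δleader=(16.000, 18.000, -21.000°), engaged; cmd=(2.000, 18.500, -3.250°) → follower=(16.000, 31.000, 59.750°)
step 6: Δleader=(-25.000, -15.000, 34.000°), disengaged; cmd=(0,0,0) → follower holds at (16.000, 31.000, 59.750°)


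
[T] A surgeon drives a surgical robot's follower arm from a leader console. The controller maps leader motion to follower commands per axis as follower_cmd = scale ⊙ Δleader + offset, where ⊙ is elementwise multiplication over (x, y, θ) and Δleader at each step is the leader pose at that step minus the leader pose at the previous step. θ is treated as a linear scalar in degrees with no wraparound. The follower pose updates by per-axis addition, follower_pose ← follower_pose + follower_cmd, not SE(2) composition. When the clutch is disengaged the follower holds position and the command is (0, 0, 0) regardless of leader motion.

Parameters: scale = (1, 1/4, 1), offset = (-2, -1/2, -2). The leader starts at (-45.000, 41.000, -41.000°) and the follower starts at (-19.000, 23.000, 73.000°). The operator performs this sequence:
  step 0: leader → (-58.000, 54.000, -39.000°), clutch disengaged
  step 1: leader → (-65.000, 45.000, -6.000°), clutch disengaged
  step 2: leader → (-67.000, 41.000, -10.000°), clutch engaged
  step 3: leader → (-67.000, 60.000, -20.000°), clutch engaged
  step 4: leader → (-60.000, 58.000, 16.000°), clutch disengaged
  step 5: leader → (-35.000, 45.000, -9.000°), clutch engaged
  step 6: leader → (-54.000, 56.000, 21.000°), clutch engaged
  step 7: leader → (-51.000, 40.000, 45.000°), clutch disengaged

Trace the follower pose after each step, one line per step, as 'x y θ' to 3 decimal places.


-19.000 23.000 73.000
-19.000 23.000 73.000
-23.000 21.500 67.000
-25.000 25.750 55.000
-25.000 25.750 55.000
-2.000 22.000 28.000
-23.000 24.250 56.000
-23.000 24.250 56.000

step 0: Δleader=(-13.000, 13.000, 2.000°), disengaged; cmd=(0,0,0) → follower holds at (-19.000, 23.000, 73.000°)
step 1: Δleader=(-7.000, -9.000, 33.000°), disengaged; cmd=(0,0,0) → follower holds at (-19.000, 23.000, 73.000°)
step 2: Δleader=(-2.000, -4.000, -4.000°), engaged; cmd=(-4.000, -1.500, -6.000°) → follower=(-23.000, 21.500, 67.000°)
step 3: Δleader=(0.000, 19.000, -10.000°), engaged; cmd=(-2.000, 4.250, -12.000°) → follower=(-25.000, 25.750, 55.000°)
step 4: Δleader=(7.000, -2.000, 36.000°), disengaged; cmd=(0,0,0) → follower holds at (-25.000, 25.750, 55.000°)
step 5: Δleader=(25.000, -13.000, -25.000°), engaged; cmd=(23.000, -3.750, -27.000°) → follower=(-2.000, 22.000, 28.000°)
step 6: Δleader=(-19.000, 11.000, 30.000°), engaged; cmd=(-21.000, 2.250, 28.000°) → follower=(-23.000, 24.250, 56.000°)
step 7: Δleader=(3.000, -16.000, 24.000°), disengaged; cmd=(0,0,0) → follower holds at (-23.000, 24.250, 56.000°)


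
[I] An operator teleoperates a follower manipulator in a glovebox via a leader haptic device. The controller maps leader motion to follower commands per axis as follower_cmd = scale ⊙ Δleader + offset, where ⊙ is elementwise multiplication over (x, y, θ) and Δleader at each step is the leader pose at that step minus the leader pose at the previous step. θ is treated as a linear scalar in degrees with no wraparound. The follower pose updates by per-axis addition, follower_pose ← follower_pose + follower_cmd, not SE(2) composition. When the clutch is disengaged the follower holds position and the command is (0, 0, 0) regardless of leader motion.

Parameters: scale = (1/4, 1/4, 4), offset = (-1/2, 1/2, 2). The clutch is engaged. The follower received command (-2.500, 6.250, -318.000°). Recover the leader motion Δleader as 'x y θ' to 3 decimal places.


axis x: (-2.500 − -1/2) / (1/4) = -8.000
axis y: (6.250 − 1/2) / (1/4) = 23.000
axis θ: (-318.000 − 2) / (4) = -80.000

-8.000 23.000 -80.000


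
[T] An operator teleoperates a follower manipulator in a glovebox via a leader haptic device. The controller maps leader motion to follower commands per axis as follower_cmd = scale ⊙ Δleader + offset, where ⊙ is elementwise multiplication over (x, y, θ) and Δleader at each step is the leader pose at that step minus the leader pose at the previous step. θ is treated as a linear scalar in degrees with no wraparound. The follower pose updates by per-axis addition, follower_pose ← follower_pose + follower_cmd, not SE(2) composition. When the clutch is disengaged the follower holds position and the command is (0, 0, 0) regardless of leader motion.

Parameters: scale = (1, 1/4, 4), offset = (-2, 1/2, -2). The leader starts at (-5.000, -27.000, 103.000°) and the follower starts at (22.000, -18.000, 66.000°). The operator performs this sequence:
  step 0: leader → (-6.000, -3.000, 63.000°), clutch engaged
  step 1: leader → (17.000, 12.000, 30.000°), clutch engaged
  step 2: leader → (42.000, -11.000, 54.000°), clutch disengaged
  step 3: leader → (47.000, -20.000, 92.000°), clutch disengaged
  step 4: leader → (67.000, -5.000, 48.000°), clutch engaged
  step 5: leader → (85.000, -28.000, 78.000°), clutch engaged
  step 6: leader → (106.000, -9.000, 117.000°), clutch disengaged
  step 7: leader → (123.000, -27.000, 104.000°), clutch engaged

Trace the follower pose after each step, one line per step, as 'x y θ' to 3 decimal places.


step 0: Δleader=(-1.000, 24.000, -40.000°), engaged; cmd=(-3.000, 6.500, -162.000°) → follower=(19.000, -11.500, -96.000°)
step 1: Δleader=(23.000, 15.000, -33.000°), engaged; cmd=(21.000, 4.250, -134.000°) → follower=(40.000, -7.250, -230.000°)
step 2: Δleader=(25.000, -23.000, 24.000°), disengaged; cmd=(0,0,0) → follower holds at (40.000, -7.250, -230.000°)
step 3: Δleader=(5.000, -9.000, 38.000°), disengaged; cmd=(0,0,0) → follower holds at (40.000, -7.250, -230.000°)
step 4: Δleader=(20.000, 15.000, -44.000°), engaged; cmd=(18.000, 4.250, -178.000°) → follower=(58.000, -3.000, -408.000°)
step 5: Δleader=(18.000, -23.000, 30.000°), engaged; cmd=(16.000, -5.250, 118.000°) → follower=(74.000, -8.250, -290.000°)
step 6: Δleader=(21.000, 19.000, 39.000°), disengaged; cmd=(0,0,0) → follower holds at (74.000, -8.250, -290.000°)
step 7: Δleader=(17.000, -18.000, -13.000°), engaged; cmd=(15.000, -4.000, -54.000°) → follower=(89.000, -12.250, -344.000°)

19.000 -11.500 -96.000
40.000 -7.250 -230.000
40.000 -7.250 -230.000
40.000 -7.250 -230.000
58.000 -3.000 -408.000
74.000 -8.250 -290.000
74.000 -8.250 -290.000
89.000 -12.250 -344.000


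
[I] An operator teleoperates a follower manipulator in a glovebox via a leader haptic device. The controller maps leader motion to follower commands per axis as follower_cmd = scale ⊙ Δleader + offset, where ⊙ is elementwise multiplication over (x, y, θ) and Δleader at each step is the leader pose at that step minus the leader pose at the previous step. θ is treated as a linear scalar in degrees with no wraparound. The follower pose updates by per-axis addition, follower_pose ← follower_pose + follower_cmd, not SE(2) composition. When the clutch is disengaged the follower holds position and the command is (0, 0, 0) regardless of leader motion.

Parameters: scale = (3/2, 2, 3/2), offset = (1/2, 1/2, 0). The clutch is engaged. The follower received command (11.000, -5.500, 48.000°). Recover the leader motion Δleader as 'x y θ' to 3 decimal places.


7.000 -3.000 32.000

axis x: (11.000 − 1/2) / (3/2) = 7.000
axis y: (-5.500 − 1/2) / (2) = -3.000
axis θ: (48.000 − 0) / (3/2) = 32.000


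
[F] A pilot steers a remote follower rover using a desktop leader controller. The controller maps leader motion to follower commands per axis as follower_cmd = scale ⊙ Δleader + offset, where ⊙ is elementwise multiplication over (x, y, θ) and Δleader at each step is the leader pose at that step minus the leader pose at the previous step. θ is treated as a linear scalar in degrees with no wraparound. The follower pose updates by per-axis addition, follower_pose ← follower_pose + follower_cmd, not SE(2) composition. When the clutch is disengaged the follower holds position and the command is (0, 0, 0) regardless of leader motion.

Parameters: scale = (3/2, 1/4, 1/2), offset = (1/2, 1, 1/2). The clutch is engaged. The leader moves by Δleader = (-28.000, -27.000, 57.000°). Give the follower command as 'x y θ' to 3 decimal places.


axis x: 3/2·-28.000 + 1/2 = -41.500
axis y: 1/4·-27.000 + 1 = -5.750
axis θ: 1/2·57.000 + 1/2 = 29.000

-41.500 -5.750 29.000


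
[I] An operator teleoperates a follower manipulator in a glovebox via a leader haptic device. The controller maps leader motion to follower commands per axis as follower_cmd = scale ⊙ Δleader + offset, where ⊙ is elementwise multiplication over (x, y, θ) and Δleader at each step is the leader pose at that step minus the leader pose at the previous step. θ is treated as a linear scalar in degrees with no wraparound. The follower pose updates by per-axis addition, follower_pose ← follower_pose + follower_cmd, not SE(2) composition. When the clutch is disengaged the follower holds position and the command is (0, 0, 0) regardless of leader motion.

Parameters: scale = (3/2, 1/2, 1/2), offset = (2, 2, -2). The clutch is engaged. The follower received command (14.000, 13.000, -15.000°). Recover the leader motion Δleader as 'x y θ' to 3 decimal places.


8.000 22.000 -26.000

axis x: (14.000 − 2) / (3/2) = 8.000
axis y: (13.000 − 2) / (1/2) = 22.000
axis θ: (-15.000 − -2) / (1/2) = -26.000


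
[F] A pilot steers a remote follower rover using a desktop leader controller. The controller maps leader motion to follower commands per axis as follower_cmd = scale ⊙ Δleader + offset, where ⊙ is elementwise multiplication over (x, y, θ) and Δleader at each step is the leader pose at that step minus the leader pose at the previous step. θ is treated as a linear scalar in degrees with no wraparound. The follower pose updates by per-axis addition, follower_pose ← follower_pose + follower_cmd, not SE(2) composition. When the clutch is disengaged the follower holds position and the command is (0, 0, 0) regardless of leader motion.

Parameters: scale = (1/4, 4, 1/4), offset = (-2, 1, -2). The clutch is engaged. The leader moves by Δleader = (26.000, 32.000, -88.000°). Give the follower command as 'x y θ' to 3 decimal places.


axis x: 1/4·26.000 + -2 = 4.500
axis y: 4·32.000 + 1 = 129.000
axis θ: 1/4·-88.000 + -2 = -24.000

4.500 129.000 -24.000


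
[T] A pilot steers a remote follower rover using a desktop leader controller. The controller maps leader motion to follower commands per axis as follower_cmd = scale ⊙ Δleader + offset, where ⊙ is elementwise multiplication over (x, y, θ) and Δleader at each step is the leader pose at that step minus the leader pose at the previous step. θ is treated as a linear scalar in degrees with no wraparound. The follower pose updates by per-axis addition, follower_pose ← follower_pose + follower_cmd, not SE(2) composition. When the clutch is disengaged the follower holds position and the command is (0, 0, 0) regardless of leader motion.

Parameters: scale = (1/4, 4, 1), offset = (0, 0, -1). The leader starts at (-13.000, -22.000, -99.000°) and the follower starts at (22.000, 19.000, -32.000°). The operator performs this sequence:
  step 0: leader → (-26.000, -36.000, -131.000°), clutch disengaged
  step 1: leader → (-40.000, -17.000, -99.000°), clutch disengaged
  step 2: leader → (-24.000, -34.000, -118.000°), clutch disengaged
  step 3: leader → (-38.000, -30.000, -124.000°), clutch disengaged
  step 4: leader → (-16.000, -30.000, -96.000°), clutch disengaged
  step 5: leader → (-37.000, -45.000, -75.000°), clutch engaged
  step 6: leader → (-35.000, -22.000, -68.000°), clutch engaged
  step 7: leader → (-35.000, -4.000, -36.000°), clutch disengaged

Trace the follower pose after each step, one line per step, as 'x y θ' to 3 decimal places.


22.000 19.000 -32.000
22.000 19.000 -32.000
22.000 19.000 -32.000
22.000 19.000 -32.000
22.000 19.000 -32.000
16.750 -41.000 -12.000
17.250 51.000 -6.000
17.250 51.000 -6.000

step 0: Δleader=(-13.000, -14.000, -32.000°), disengaged; cmd=(0,0,0) → follower holds at (22.000, 19.000, -32.000°)
step 1: Δleader=(-14.000, 19.000, 32.000°), disengaged; cmd=(0,0,0) → follower holds at (22.000, 19.000, -32.000°)
step 2: Δleader=(16.000, -17.000, -19.000°), disengaged; cmd=(0,0,0) → follower holds at (22.000, 19.000, -32.000°)
step 3: Δleader=(-14.000, 4.000, -6.000°), disengaged; cmd=(0,0,0) → follower holds at (22.000, 19.000, -32.000°)
step 4: Δleader=(22.000, 0.000, 28.000°), disengaged; cmd=(0,0,0) → follower holds at (22.000, 19.000, -32.000°)
step 5: Δleader=(-21.000, -15.000, 21.000°), engaged; cmd=(-5.250, -60.000, 20.000°) → follower=(16.750, -41.000, -12.000°)
step 6: Δleader=(2.000, 23.000, 7.000°), engaged; cmd=(0.500, 92.000, 6.000°) → follower=(17.250, 51.000, -6.000°)
step 7: Δleader=(0.000, 18.000, 32.000°), disengaged; cmd=(0,0,0) → follower holds at (17.250, 51.000, -6.000°)


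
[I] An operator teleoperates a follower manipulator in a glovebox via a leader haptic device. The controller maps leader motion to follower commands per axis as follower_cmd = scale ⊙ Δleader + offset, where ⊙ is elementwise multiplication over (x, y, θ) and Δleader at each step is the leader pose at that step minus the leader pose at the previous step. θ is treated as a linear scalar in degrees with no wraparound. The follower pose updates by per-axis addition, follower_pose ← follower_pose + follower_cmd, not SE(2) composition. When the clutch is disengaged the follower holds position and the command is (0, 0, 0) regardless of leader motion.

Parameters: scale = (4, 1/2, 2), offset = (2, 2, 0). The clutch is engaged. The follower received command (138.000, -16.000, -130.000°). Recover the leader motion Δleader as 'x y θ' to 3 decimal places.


axis x: (138.000 − 2) / (4) = 34.000
axis y: (-16.000 − 2) / (1/2) = -36.000
axis θ: (-130.000 − 0) / (2) = -65.000

34.000 -36.000 -65.000


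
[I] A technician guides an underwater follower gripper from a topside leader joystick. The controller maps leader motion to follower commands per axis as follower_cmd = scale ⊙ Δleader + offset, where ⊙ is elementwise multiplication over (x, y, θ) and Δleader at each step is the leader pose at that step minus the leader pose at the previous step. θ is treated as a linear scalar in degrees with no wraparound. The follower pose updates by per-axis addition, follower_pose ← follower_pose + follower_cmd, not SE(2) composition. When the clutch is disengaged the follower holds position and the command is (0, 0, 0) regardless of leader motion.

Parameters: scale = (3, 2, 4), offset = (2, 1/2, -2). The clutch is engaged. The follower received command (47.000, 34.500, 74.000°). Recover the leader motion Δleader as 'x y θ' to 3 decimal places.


15.000 17.000 19.000

axis x: (47.000 − 2) / (3) = 15.000
axis y: (34.500 − 1/2) / (2) = 17.000
axis θ: (74.000 − -2) / (4) = 19.000


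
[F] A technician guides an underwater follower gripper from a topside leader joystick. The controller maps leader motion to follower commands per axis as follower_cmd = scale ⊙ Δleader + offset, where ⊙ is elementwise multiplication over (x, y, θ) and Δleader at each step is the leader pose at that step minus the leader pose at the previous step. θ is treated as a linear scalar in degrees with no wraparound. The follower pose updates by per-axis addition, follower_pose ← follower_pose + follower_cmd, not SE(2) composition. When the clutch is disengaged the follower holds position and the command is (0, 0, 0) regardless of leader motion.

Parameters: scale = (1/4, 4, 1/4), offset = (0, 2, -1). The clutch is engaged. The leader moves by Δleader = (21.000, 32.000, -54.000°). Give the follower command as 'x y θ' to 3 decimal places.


5.250 130.000 -14.500

axis x: 1/4·21.000 + 0 = 5.250
axis y: 4·32.000 + 2 = 130.000
axis θ: 1/4·-54.000 + -1 = -14.500


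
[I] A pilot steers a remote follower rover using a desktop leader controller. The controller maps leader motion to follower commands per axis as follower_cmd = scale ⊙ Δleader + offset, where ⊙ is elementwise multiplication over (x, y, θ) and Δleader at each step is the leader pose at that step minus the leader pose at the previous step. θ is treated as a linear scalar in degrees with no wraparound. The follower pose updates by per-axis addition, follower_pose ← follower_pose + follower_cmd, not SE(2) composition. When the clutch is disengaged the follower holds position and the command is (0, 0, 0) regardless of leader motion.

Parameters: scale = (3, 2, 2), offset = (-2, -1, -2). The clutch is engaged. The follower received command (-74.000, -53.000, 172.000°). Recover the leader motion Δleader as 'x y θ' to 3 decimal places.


axis x: (-74.000 − -2) / (3) = -24.000
axis y: (-53.000 − -1) / (2) = -26.000
axis θ: (172.000 − -2) / (2) = 87.000

-24.000 -26.000 87.000


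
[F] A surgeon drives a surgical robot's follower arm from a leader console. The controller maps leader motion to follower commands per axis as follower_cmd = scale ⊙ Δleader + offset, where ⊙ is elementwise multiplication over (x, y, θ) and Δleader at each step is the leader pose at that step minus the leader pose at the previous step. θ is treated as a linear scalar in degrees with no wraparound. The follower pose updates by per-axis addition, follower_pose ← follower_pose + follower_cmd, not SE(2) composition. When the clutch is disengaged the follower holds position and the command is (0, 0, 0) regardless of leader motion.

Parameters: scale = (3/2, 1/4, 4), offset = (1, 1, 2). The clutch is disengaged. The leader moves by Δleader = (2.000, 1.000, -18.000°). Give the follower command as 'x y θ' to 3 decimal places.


0.000 0.000 0.000

clutch disengaged → follower holds; cmd = (0, 0, 0)


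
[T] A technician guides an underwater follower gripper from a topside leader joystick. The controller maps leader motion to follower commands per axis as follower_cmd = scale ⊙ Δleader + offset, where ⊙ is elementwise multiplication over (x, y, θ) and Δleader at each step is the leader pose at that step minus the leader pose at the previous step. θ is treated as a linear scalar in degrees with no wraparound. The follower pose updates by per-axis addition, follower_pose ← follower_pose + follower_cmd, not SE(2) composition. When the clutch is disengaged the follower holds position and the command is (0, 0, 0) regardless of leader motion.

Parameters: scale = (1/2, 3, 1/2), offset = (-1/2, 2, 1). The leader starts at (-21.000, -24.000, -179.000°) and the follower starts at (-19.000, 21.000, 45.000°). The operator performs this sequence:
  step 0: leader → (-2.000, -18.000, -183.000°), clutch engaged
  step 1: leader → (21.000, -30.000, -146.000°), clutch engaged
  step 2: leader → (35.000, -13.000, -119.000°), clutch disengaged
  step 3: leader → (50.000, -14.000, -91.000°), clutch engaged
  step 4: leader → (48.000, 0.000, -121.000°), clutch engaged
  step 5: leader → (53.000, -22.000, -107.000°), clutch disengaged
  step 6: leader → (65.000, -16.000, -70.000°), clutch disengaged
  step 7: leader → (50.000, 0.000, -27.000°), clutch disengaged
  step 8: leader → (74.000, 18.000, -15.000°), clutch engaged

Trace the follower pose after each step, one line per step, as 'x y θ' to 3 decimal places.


step 0: Δleader=(19.000, 6.000, -4.000°), engaged; cmd=(9.000, 20.000, -1.000°) → follower=(-10.000, 41.000, 44.000°)
step 1: Δleader=(23.000, -12.000, 37.000°), engaged; cmd=(11.000, -34.000, 19.500°) → follower=(1.000, 7.000, 63.500°)
step 2: Δleader=(14.000, 17.000, 27.000°), disengaged; cmd=(0,0,0) → follower holds at (1.000, 7.000, 63.500°)
step 3: Δleader=(15.000, -1.000, 28.000°), engaged; cmd=(7.000, -1.000, 15.000°) → follower=(8.000, 6.000, 78.500°)
step 4: Δleader=(-2.000, 14.000, -30.000°), engaged; cmd=(-1.500, 44.000, -14.000°) → follower=(6.500, 50.000, 64.500°)
step 5: Δleader=(5.000, -22.000, 14.000°), disengaged; cmd=(0,0,0) → follower holds at (6.500, 50.000, 64.500°)
step 6: Δleader=(12.000, 6.000, 37.000°), disengaged; cmd=(0,0,0) → follower holds at (6.500, 50.000, 64.500°)
step 7: Δleader=(-15.000, 16.000, 43.000°), disengaged; cmd=(0,0,0) → follower holds at (6.500, 50.000, 64.500°)
step 8: Δleader=(24.000, 18.000, 12.000°), engaged; cmd=(11.500, 56.000, 7.000°) → follower=(18.000, 106.000, 71.500°)

-10.000 41.000 44.000
1.000 7.000 63.500
1.000 7.000 63.500
8.000 6.000 78.500
6.500 50.000 64.500
6.500 50.000 64.500
6.500 50.000 64.500
6.500 50.000 64.500
18.000 106.000 71.500


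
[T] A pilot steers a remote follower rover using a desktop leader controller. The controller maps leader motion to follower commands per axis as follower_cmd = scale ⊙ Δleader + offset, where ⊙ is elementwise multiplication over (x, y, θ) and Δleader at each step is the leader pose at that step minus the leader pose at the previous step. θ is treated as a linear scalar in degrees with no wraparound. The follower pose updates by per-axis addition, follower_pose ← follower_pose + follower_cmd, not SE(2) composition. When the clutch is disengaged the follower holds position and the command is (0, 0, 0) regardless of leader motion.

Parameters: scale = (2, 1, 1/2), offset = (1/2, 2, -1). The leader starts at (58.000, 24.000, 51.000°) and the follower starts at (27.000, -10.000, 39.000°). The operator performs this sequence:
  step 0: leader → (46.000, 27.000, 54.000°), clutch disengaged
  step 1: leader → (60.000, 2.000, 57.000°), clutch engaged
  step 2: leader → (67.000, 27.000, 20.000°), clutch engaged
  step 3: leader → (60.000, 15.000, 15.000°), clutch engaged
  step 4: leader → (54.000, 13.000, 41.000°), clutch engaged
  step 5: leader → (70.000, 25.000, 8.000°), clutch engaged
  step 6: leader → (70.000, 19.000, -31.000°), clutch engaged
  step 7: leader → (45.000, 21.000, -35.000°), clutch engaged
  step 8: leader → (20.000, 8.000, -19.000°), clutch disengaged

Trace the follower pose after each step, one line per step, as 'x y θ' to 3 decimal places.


step 0: Δleader=(-12.000, 3.000, 3.000°), disengaged; cmd=(0,0,0) → follower holds at (27.000, -10.000, 39.000°)
step 1: Δleader=(14.000, -25.000, 3.000°), engaged; cmd=(28.500, -23.000, 0.500°) → follower=(55.500, -33.000, 39.500°)
step 2: Δleader=(7.000, 25.000, -37.000°), engaged; cmd=(14.500, 27.000, -19.500°) → follower=(70.000, -6.000, 20.000°)
step 3: Δleader=(-7.000, -12.000, -5.000°), engaged; cmd=(-13.500, -10.000, -3.500°) → follower=(56.500, -16.000, 16.500°)
step 4: Δleader=(-6.000, -2.000, 26.000°), engaged; cmd=(-11.500, 0.000, 12.000°) → follower=(45.000, -16.000, 28.500°)
step 5: Δleader=(16.000, 12.000, -33.000°), engaged; cmd=(32.500, 14.000, -17.500°) → follower=(77.500, -2.000, 11.000°)
step 6: Δleader=(0.000, -6.000, -39.000°), engaged; cmd=(0.500, -4.000, -20.500°) → follower=(78.000, -6.000, -9.500°)
step 7: Δleader=(-25.000, 2.000, -4.000°), engaged; cmd=(-49.500, 4.000, -3.000°) → follower=(28.500, -2.000, -12.500°)
step 8: Δleader=(-25.000, -13.000, 16.000°), disengaged; cmd=(0,0,0) → follower holds at (28.500, -2.000, -12.500°)

27.000 -10.000 39.000
55.500 -33.000 39.500
70.000 -6.000 20.000
56.500 -16.000 16.500
45.000 -16.000 28.500
77.500 -2.000 11.000
78.000 -6.000 -9.500
28.500 -2.000 -12.500
28.500 -2.000 -12.500


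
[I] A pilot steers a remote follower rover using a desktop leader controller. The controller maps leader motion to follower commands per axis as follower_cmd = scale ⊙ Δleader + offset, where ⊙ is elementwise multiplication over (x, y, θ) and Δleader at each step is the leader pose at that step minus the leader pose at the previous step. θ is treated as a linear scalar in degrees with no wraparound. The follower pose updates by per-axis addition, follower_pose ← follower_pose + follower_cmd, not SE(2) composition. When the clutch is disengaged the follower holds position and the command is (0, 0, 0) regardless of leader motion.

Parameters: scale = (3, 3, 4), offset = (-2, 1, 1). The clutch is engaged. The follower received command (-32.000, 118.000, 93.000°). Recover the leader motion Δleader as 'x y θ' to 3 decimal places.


axis x: (-32.000 − -2) / (3) = -10.000
axis y: (118.000 − 1) / (3) = 39.000
axis θ: (93.000 − 1) / (4) = 23.000

-10.000 39.000 23.000


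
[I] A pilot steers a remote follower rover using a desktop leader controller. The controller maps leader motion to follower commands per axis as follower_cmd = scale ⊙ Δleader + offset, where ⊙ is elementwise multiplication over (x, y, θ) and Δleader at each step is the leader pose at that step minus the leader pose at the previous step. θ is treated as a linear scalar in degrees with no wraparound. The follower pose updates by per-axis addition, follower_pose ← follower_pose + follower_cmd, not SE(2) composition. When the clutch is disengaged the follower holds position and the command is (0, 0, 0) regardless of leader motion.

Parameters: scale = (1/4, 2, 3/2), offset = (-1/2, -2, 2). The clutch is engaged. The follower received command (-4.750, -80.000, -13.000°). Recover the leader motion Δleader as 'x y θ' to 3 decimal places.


axis x: (-4.750 − -1/2) / (1/4) = -17.000
axis y: (-80.000 − -2) / (2) = -39.000
axis θ: (-13.000 − 2) / (3/2) = -10.000

-17.000 -39.000 -10.000


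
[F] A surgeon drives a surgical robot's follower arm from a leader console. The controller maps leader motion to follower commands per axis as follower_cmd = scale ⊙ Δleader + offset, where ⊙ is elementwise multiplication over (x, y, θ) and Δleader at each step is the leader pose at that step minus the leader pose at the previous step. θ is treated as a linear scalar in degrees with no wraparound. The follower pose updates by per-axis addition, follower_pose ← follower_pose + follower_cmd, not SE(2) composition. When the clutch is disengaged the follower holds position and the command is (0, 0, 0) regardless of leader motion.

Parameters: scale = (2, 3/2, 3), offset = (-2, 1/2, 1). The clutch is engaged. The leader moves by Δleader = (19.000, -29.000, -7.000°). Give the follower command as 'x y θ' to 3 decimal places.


36.000 -43.000 -20.000

axis x: 2·19.000 + -2 = 36.000
axis y: 3/2·-29.000 + 1/2 = -43.000
axis θ: 3·-7.000 + 1 = -20.000


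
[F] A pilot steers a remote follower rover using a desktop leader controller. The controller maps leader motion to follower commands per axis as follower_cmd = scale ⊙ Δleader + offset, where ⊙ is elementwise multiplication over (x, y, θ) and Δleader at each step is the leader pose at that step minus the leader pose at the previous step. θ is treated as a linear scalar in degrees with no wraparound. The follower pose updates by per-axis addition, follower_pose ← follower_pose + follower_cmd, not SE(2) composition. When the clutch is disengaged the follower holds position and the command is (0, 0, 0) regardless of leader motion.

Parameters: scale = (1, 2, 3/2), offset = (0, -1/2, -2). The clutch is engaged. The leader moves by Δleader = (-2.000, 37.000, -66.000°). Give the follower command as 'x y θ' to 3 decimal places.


-2.000 73.500 -101.000

axis x: 1·-2.000 + 0 = -2.000
axis y: 2·37.000 + -1/2 = 73.500
axis θ: 3/2·-66.000 + -2 = -101.000


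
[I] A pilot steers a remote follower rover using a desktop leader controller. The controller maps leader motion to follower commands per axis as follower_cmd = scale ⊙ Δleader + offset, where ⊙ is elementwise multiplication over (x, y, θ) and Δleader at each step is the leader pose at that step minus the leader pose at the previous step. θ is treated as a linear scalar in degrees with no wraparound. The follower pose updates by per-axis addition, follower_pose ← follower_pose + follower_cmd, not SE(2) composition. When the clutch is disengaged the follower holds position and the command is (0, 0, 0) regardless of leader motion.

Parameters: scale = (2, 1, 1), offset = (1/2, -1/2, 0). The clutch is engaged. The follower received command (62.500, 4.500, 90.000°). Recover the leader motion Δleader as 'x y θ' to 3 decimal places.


31.000 5.000 90.000

axis x: (62.500 − 1/2) / (2) = 31.000
axis y: (4.500 − -1/2) / (1) = 5.000
axis θ: (90.000 − 0) / (1) = 90.000


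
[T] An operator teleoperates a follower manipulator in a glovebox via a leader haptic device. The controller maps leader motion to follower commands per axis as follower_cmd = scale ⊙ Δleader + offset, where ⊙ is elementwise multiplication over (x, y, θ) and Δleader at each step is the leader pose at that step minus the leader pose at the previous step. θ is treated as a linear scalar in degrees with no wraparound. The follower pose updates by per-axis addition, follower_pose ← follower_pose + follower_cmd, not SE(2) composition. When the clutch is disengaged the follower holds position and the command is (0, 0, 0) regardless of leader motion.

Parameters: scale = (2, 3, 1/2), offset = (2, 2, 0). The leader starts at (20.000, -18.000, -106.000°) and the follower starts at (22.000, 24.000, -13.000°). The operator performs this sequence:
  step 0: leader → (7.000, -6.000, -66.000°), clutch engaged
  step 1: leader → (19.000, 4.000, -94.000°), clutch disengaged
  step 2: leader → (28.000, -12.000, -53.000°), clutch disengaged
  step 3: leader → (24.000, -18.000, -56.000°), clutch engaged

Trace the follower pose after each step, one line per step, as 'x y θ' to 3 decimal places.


step 0: Δleader=(-13.000, 12.000, 40.000°), engaged; cmd=(-24.000, 38.000, 20.000°) → follower=(-2.000, 62.000, 7.000°)
step 1: Δleader=(12.000, 10.000, -28.000°), disengaged; cmd=(0,0,0) → follower holds at (-2.000, 62.000, 7.000°)
step 2: Δleader=(9.000, -16.000, 41.000°), disengaged; cmd=(0,0,0) → follower holds at (-2.000, 62.000, 7.000°)
step 3: Δleader=(-4.000, -6.000, -3.000°), engaged; cmd=(-6.000, -16.000, -1.500°) → follower=(-8.000, 46.000, 5.500°)

-2.000 62.000 7.000
-2.000 62.000 7.000
-2.000 62.000 7.000
-8.000 46.000 5.500


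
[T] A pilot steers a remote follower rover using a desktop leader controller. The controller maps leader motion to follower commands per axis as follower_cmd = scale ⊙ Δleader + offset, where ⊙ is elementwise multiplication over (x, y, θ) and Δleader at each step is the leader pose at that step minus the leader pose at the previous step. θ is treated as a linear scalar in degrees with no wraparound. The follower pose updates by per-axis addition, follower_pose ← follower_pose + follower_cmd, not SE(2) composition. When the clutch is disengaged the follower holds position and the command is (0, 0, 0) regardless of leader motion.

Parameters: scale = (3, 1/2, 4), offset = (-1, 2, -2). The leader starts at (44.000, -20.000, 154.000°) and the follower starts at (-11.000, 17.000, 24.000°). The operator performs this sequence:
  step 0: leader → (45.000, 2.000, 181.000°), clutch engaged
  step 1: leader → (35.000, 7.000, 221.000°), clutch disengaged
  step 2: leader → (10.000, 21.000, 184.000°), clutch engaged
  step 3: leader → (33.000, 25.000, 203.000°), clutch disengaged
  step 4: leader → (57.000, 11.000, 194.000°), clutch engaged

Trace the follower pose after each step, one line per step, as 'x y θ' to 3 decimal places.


-9.000 30.000 130.000
-9.000 30.000 130.000
-85.000 39.000 -20.000
-85.000 39.000 -20.000
-14.000 34.000 -58.000

step 0: Δleader=(1.000, 22.000, 27.000°), engaged; cmd=(2.000, 13.000, 106.000°) → follower=(-9.000, 30.000, 130.000°)
step 1: Δleader=(-10.000, 5.000, 40.000°), disengaged; cmd=(0,0,0) → follower holds at (-9.000, 30.000, 130.000°)
step 2: Δleader=(-25.000, 14.000, -37.000°), engaged; cmd=(-76.000, 9.000, -150.000°) → follower=(-85.000, 39.000, -20.000°)
step 3: Δleader=(23.000, 4.000, 19.000°), disengaged; cmd=(0,0,0) → follower holds at (-85.000, 39.000, -20.000°)
step 4: Δleader=(24.000, -14.000, -9.000°), engaged; cmd=(71.000, -5.000, -38.000°) → follower=(-14.000, 34.000, -58.000°)


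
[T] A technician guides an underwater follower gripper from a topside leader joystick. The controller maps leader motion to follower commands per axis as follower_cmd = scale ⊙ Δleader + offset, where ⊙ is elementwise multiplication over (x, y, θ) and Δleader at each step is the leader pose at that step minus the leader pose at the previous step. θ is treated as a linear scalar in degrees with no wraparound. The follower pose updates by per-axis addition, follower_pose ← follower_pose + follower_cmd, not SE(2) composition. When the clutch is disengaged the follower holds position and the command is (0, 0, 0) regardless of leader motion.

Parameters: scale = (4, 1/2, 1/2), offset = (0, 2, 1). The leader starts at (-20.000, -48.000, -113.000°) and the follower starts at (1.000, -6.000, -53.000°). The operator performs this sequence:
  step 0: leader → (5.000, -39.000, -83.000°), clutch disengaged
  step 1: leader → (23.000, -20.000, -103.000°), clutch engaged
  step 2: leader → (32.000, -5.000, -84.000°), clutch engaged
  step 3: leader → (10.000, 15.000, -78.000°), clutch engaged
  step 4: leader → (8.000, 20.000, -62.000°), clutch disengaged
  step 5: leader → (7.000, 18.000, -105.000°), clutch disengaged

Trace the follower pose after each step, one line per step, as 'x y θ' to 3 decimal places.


1.000 -6.000 -53.000
73.000 5.500 -62.000
109.000 15.000 -51.500
21.000 27.000 -47.500
21.000 27.000 -47.500
21.000 27.000 -47.500

step 0: Δleader=(25.000, 9.000, 30.000°), disengaged; cmd=(0,0,0) → follower holds at (1.000, -6.000, -53.000°)
step 1: Δleader=(18.000, 19.000, -20.000°), engaged; cmd=(72.000, 11.500, -9.000°) → follower=(73.000, 5.500, -62.000°)
step 2: Δleader=(9.000, 15.000, 19.000°), engaged; cmd=(36.000, 9.500, 10.500°) → follower=(109.000, 15.000, -51.500°)
step 3: Δleader=(-22.000, 20.000, 6.000°), engaged; cmd=(-88.000, 12.000, 4.000°) → follower=(21.000, 27.000, -47.500°)
step 4: Δleader=(-2.000, 5.000, 16.000°), disengaged; cmd=(0,0,0) → follower holds at (21.000, 27.000, -47.500°)
step 5: Δleader=(-1.000, -2.000, -43.000°), disengaged; cmd=(0,0,0) → follower holds at (21.000, 27.000, -47.500°)
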